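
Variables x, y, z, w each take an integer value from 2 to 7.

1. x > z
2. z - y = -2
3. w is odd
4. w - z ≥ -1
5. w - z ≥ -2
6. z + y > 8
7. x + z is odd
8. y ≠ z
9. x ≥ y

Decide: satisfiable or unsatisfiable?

Satisfiable

The assignment x = 7, y = 6, z = 4, w = 5 works:
  constraint 2 holds since z - y = -2.
  constraint 4 holds since w - z = 1.
  constraint 5 holds since w - z = 1.
The rest check out directly.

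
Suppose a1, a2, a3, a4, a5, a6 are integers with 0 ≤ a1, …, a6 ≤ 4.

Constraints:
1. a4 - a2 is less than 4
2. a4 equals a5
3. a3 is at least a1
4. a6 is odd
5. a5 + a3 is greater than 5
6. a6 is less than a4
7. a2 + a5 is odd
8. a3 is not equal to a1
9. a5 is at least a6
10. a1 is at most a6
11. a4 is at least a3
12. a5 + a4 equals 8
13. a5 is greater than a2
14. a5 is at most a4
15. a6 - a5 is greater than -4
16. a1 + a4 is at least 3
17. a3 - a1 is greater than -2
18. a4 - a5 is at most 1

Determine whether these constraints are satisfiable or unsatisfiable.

Try a1 = 1, a2 = 1, a3 = 2, a4 = 4, a5 = 4, a6 = 1.
Check constraint 1: a4 - a2 = 3; constraint 5: a5 + a3 = 6; constraint 12: a5 + a4 = 8. The remaining constraints are straightforward to verify.

Satisfiable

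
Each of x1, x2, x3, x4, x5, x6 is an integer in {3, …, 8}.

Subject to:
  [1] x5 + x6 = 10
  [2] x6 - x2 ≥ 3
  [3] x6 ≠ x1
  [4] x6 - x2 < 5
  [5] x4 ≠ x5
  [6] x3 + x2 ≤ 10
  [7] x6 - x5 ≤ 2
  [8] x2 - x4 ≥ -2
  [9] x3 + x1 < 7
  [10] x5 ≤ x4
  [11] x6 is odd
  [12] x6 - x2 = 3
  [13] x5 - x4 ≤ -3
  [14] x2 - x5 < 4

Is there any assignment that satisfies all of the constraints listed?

Constraints 2, 7, 8, and 13 give x5 − x6 ≥ -2, x6 − x2 ≥ 3, x2 − x4 ≥ -2, x4 − x5 ≥ 3.
Adding all 4 inequalities: the left sides telescope to 0, and the right sides sum to (-2) + 3 + (-2) + 3 = 2. So 0 ≥ 2, which is false.

Unsatisfiable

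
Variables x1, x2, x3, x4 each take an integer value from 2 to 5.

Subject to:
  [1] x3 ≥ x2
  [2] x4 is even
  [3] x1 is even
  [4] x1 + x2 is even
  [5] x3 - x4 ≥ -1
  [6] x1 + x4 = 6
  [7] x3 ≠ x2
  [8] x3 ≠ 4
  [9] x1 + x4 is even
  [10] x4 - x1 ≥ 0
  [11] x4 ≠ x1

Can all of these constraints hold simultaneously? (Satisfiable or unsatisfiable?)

Setting (x1, x2, x3, x4) = (2, 4, 5, 4) satisfies everything: constraint 5: x3 - x4 = 1; constraint 6: x1 + x4 = 6, and the others follow.

Satisfiable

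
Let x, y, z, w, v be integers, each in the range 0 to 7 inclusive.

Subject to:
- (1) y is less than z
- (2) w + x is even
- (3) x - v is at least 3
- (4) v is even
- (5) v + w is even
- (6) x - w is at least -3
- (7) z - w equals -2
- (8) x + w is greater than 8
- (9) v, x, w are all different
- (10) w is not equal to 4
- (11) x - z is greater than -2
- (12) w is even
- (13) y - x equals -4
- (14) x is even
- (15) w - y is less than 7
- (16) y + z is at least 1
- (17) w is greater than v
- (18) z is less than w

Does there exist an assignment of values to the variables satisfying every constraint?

Setting (x, y, z, w, v) = (4, 0, 4, 6, 0) satisfies everything: constraint 3: x - v = 4; constraint 6: x - w = -2; constraint 7: z - w = -2, and the others follow.

Satisfiable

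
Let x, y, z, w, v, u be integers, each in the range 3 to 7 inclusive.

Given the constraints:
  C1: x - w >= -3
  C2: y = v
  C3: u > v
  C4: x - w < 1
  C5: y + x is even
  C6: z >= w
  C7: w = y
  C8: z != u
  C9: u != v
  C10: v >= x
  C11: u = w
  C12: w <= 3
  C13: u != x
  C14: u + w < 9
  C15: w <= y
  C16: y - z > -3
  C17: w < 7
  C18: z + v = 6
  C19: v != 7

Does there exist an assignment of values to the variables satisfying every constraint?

From constraints 2, 7, and 11, u = w = y = v, so u = v. But constraint 9 says u ≠ v. Contradiction.

Unsatisfiable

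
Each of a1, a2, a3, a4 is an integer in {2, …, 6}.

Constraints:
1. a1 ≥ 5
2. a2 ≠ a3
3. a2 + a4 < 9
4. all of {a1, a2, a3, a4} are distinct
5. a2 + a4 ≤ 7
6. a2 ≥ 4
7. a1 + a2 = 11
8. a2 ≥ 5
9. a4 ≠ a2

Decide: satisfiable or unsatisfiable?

Satisfiable

Take a1 = 6, a2 = 5, a3 = 3, a4 = 2. Then constraint 3: a2 + a4 = 7; constraint 5: a2 + a4 = 7; constraint 7: a1 + a2 = 11, and every other listed constraint is also met.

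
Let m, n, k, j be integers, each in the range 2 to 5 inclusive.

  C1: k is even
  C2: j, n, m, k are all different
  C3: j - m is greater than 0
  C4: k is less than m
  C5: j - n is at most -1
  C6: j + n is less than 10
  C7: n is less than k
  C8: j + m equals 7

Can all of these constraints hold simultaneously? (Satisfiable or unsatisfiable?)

Unsatisfiable

Constraints 3, 4, 5, and 7 give j < n, n < k, k < m, m < j. Chaining: j < n < k < m < j, which forces j < j — impossible.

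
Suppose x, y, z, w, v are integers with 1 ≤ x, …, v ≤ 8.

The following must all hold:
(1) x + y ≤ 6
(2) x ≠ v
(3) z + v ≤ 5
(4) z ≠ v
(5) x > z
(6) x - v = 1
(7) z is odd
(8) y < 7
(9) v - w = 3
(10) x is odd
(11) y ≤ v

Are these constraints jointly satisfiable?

Try x = 5, y = 1, z = 1, w = 1, v = 4.
Check constraint 1: x + y = 6; constraint 3: z + v = 5; constraint 6: x - v = 1. The remaining constraints are straightforward to verify.

Satisfiable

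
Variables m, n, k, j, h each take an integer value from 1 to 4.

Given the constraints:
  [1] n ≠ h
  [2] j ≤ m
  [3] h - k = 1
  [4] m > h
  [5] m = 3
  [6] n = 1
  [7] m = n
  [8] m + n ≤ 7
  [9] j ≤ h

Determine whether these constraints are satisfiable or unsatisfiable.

Constraint 5 fixes m = 3 and constraint 6 fixes n = 1, but constraint 7 requires m = n. Since 3 ≠ 1, contradiction.

Unsatisfiable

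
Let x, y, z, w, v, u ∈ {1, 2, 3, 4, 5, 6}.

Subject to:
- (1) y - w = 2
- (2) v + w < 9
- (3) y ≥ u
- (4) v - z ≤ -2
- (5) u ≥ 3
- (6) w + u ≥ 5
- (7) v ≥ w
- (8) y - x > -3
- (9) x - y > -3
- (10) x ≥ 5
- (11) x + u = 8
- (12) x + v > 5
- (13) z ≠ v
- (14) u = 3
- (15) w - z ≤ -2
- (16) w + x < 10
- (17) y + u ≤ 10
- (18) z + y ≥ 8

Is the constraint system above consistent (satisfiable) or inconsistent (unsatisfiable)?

Satisfiable

Try x = 5, y = 5, z = 5, w = 3, v = 3, u = 3.
Check constraint 1: y - w = 2; constraint 2: v + w = 6; constraint 4: v - z = -2. The remaining constraints are straightforward to verify.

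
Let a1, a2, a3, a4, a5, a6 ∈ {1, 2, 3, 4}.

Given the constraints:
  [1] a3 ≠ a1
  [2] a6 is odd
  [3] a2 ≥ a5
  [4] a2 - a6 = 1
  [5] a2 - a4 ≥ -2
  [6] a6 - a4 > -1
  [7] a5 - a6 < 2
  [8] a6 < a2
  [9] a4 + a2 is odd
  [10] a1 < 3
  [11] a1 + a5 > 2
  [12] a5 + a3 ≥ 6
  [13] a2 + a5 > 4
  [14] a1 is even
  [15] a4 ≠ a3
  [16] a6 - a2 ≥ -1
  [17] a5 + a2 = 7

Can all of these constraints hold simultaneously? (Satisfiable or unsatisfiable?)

Take a1 = 2, a2 = 4, a3 = 4, a4 = 3, a5 = 3, a6 = 3. Then constraint 4: a2 - a6 = 1; constraint 5: a2 - a4 = 1, and every other listed constraint is also met.

Satisfiable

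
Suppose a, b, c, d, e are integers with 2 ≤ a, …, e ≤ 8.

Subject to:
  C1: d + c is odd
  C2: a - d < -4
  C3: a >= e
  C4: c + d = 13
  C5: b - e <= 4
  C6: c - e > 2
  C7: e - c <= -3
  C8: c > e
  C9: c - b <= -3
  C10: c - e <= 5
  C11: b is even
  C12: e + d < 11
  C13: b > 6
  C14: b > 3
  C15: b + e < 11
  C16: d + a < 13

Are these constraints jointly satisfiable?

Unsatisfiable

Constraints 5, 7, and 9 give b − c ≥ 3, c − e ≥ 3, e − b ≥ -4.
Adding all 3 inequalities: the left sides telescope to 0, and the right sides sum to 3 + 3 + (-4) = 2. So 0 ≥ 2, which is false.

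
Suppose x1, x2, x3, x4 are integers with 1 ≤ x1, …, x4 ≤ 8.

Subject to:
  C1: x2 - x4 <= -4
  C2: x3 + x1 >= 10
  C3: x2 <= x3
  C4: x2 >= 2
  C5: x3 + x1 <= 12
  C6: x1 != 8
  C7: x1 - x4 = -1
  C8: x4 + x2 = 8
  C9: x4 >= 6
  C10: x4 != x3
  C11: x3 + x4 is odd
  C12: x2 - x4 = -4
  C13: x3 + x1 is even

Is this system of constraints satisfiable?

Satisfiable

The assignment x1 = 5, x2 = 2, x3 = 5, x4 = 6 works:
  constraint 1 holds since x2 - x4 = -4.
  constraint 2 holds since x3 + x1 = 10.
  constraint 5 holds since x3 + x1 = 10.
The rest check out directly.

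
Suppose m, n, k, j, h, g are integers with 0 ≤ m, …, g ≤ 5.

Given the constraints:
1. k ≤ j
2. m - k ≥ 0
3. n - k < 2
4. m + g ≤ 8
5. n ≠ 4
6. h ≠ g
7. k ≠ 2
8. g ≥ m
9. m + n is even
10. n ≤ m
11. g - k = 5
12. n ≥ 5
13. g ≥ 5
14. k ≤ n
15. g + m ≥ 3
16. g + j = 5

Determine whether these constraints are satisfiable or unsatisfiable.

From constraints 10 and 12: m ≥ n ≥ 5. From constraint 13: g ≥ 5. Hence m + g ≥ 10. But constraint 4 requires m + g ≤ 8, and 8 < 10. Contradiction.

Unsatisfiable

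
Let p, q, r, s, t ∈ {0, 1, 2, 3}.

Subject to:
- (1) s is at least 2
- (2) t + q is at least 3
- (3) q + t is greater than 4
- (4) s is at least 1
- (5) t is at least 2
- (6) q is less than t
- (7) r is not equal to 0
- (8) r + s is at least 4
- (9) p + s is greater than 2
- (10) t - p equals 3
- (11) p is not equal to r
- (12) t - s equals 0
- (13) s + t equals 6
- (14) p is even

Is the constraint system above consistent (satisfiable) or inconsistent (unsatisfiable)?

The assignment p = 0, q = 2, r = 1, s = 3, t = 3 works:
  constraint 2 holds since t + q = 5.
  constraint 3 holds since q + t = 5.
  constraint 8 holds since r + s = 4.
The rest check out directly.

Satisfiable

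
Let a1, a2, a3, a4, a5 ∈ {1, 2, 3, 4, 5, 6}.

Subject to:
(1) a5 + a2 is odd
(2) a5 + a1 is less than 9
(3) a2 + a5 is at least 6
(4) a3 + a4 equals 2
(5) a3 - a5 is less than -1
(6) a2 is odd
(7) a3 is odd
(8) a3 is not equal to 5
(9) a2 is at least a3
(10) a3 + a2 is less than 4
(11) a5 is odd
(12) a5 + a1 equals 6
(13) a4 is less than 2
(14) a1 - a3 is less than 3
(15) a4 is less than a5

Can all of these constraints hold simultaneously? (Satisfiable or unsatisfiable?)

Constraint 11 makes a5 odd and constraint 6 makes a2 odd, so a5 + a2 must be even. Constraint 1 says a5 + a2 is odd — contradiction.

Unsatisfiable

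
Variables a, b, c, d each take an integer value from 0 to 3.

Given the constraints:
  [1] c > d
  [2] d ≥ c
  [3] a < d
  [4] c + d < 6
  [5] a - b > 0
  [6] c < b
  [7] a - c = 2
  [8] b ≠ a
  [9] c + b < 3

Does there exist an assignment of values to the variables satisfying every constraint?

Constraints 1, 3, 5, and 6 give b < a, a < d, d < c, c < b. Chaining: b < a < d < c < b, which forces b < b — impossible.

Unsatisfiable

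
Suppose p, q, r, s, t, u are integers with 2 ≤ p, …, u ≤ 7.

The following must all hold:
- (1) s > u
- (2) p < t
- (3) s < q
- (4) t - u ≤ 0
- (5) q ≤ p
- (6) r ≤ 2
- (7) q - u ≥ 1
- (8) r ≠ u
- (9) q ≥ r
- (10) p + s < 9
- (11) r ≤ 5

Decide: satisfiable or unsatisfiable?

Constraints 1, 2, 3, 4, and 5 give u < s, s < q, q ≤ p, p < t, t ≤ u. Chaining: u < s < q ≤ p < t ≤ u, which forces u < u — impossible.

Unsatisfiable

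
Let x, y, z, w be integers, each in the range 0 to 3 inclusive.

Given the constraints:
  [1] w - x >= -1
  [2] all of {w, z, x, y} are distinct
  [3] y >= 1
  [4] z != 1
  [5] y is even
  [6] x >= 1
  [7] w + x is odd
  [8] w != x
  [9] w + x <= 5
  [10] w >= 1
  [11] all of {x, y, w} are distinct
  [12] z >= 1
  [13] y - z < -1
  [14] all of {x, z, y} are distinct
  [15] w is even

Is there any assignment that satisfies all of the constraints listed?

Constraints 3, 6, 10, and 12 confine each of w, z, x, y to the 3 values {1, …, 3} (the domain already gives each ≤ 3).
Constraint 2 requires all 4 of them to be distinct, but only 3 values are available — impossible by the pigeonhole principle.

Unsatisfiable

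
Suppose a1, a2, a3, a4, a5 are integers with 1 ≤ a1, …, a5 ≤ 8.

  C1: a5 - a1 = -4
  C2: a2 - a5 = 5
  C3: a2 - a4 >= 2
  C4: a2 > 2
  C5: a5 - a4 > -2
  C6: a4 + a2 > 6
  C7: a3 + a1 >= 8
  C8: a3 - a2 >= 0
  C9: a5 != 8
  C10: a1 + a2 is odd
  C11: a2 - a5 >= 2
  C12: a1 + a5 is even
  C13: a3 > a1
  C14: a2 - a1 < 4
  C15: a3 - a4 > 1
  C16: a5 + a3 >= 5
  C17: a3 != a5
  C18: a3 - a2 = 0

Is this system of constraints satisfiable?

Try a1 = 5, a2 = 6, a3 = 6, a4 = 2, a5 = 1.
Check constraint 1: a5 - a1 = -4; constraint 2: a2 - a5 = 5; constraint 3: a2 - a4 = 4. The remaining constraints are straightforward to verify.

Satisfiable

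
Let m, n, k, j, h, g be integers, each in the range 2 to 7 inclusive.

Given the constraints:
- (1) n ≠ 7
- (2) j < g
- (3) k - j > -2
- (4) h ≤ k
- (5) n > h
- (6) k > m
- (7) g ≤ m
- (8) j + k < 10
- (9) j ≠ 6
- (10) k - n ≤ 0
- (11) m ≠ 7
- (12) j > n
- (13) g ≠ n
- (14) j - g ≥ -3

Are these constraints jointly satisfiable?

Unsatisfiable

Constraints 2, 6, 7, 10, and 12 give k ≤ n, n < j, j < g, g ≤ m, m < k. Chaining: k ≤ n < j < g ≤ m < k, which forces k < k — impossible.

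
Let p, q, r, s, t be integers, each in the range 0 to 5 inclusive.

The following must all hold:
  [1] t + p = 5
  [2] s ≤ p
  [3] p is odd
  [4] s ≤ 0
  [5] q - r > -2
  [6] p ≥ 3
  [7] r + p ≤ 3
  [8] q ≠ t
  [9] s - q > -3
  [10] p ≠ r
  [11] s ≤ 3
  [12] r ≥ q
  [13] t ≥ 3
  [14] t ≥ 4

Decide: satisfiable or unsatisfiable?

From constraint 14: t ≥ 4. From constraint 6: p ≥ 3. Hence t + p ≥ 7. But constraint 1 requires t + p = 5, and 5 < 7. Contradiction.

Unsatisfiable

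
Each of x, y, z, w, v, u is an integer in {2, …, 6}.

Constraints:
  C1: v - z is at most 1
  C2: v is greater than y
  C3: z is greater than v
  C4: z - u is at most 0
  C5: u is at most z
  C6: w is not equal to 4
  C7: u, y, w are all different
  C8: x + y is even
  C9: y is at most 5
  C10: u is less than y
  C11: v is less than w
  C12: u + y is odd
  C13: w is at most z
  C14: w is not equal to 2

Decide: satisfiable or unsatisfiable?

Unsatisfiable

Constraints 2, 4, 10, 11, and 13 give y < v, v < w, w ≤ z, z ≤ u, u < y. Chaining: y < v < w ≤ z ≤ u < y, which forces y < y — impossible.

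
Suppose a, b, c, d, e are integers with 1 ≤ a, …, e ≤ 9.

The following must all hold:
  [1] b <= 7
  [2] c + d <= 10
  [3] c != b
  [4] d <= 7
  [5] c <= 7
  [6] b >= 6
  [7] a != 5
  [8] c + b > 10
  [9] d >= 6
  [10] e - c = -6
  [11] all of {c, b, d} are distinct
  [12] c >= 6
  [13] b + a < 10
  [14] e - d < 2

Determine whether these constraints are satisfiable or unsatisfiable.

Constraints 1, 4, 5, 6, 9, and 12 confine each of c, b, d to the 2 values {6, 7}.
Constraint 11 requires all 3 of them to be distinct, but only 2 values are available — impossible by the pigeonhole principle.

Unsatisfiable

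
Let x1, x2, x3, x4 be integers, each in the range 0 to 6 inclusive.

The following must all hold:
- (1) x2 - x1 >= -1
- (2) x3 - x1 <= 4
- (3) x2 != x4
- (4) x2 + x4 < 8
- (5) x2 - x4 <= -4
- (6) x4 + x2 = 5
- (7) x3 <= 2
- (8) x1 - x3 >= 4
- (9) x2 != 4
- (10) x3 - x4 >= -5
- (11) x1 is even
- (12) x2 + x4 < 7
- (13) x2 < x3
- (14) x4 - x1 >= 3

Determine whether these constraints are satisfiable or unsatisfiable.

Unsatisfiable

Constraints 8, 10, and 14 give x3 − x4 ≥ -5, x4 − x1 ≥ 3, x1 − x3 ≥ 4.
Adding all 3 inequalities: the left sides telescope to 0, and the right sides sum to (-5) + 3 + 4 = 2. So 0 ≥ 2, which is false.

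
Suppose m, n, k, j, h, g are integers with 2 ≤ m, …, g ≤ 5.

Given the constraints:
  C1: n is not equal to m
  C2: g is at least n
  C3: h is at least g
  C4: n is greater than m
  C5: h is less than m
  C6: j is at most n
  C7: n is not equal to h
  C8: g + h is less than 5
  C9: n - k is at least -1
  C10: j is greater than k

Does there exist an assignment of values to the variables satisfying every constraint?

Constraints 2, 3, 4, and 5 give h < m, m < n, n ≤ g, g ≤ h. Chaining: h < m < n ≤ g ≤ h, which forces h < h — impossible.

Unsatisfiable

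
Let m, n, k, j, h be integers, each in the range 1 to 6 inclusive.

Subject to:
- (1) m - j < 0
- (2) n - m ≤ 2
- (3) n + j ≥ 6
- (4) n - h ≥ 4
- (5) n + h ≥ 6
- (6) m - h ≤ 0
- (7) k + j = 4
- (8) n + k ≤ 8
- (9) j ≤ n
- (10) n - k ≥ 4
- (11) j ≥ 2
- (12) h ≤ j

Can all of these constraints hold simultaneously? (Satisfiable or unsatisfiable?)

Constraints 2, 4, and 6 give m − n ≥ -2, n − h ≥ 4, h − m ≥ 0.
Adding all 3 inequalities: the left sides telescope to 0, and the right sides sum to (-2) + 4 + 0 = 2. So 0 ≥ 2, which is false.

Unsatisfiable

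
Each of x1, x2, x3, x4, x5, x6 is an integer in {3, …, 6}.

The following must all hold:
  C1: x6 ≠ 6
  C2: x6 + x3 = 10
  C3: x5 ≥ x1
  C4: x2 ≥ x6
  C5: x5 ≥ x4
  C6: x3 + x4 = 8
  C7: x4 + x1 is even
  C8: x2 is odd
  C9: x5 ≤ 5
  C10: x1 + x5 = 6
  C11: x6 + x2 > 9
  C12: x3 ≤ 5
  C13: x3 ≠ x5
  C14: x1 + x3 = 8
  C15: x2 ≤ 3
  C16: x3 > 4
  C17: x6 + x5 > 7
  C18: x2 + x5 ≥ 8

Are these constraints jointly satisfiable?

From constraints 4 and 15: x6 ≤ x2 ≤ 3. From constraint 12: x3 ≤ 5. Hence x6 + x3 ≤ 8. But constraint 2 requires x6 + x3 = 10, and 10 > 8. Contradiction.

Unsatisfiable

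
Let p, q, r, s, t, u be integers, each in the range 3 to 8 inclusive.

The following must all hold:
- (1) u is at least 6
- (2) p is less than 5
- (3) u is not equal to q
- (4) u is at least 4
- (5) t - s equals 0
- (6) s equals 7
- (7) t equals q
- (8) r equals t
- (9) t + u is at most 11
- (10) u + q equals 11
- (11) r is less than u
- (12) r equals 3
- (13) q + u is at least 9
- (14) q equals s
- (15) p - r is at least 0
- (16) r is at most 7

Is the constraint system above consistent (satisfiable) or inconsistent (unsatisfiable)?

Unsatisfiable

Constraint 12 fixes r = 3 and constraint 6 fixes s = 7. Constraints 7, 8, and 14 give r = t = q = s, so r = s. But 3 ≠ 7 — contradiction.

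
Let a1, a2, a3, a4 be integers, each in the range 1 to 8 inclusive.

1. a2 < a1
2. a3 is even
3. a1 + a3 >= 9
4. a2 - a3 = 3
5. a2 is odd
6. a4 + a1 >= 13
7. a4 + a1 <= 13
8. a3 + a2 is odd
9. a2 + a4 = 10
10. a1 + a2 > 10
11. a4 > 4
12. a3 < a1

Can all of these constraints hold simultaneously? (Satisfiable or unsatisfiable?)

Satisfiable

Take a1 = 8, a2 = 5, a3 = 2, a4 = 5. Then constraint 3: a1 + a3 = 10; constraint 4: a2 - a3 = 3, and every other listed constraint is also met.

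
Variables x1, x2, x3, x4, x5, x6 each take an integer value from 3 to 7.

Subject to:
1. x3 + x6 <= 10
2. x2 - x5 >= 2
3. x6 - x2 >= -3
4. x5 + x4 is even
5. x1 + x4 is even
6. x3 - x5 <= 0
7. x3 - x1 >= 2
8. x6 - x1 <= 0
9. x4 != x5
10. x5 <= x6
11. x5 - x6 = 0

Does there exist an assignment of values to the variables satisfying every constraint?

Unsatisfiable

Constraints 2, 3, 6, 7, and 8 give x3 − x1 ≥ 2, x1 − x6 ≥ 0, x6 − x2 ≥ -3, x2 − x5 ≥ 2, x5 − x3 ≥ 0.
Adding all 5 inequalities: the left sides telescope to 0, and the right sides sum to 2 + 0 + (-3) + 2 + 0 = 1. So 0 ≥ 1, which is false.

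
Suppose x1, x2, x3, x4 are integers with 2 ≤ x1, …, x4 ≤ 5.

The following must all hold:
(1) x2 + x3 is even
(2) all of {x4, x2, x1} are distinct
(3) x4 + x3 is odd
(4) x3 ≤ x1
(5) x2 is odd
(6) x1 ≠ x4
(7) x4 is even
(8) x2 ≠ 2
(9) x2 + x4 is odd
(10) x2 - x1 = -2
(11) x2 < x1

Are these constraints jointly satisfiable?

The assignment x1 = 5, x2 = 3, x3 = 5, x4 = 4 works:
  constraint 1 holds since x2 + x3 = 8 is even.
  constraint 2 holds since values 4, 3, 5 are distinct.
  constraint 10 holds since x2 - x1 = -2.
The rest check out directly.

Satisfiable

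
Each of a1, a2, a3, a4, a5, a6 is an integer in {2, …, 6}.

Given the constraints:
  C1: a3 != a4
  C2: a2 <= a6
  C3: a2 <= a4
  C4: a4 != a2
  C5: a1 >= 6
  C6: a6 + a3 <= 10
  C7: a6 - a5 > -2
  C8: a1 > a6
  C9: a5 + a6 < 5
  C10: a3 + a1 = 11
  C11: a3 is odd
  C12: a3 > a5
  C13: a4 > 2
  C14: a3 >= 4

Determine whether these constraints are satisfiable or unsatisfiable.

The assignment a1 = 6, a2 = 2, a3 = 5, a4 = 6, a5 = 2, a6 = 2 works:
  constraint 6 holds since a6 + a3 = 7.
  constraint 7 holds since a6 - a5 = 0.
The rest check out directly.

Satisfiable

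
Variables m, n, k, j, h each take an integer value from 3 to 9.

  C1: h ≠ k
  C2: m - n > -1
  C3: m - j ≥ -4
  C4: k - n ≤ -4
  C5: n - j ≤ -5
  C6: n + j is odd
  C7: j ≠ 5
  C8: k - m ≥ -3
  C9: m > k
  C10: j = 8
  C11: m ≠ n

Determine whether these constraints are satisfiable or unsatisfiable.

Unsatisfiable

Constraints 3, 4, 5, and 8 give m − j ≥ -4, j − n ≥ 5, n − k ≥ 4, k − m ≥ -3.
Adding all 4 inequalities: the left sides telescope to 0, and the right sides sum to (-4) + 5 + 4 + (-3) = 2. So 0 ≥ 2, which is false.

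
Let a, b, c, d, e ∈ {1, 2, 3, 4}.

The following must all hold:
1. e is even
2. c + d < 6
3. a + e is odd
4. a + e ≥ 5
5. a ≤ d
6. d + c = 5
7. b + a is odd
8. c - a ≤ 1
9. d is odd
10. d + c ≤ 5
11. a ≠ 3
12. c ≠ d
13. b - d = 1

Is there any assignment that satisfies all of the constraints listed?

Setting (a, b, c, d, e) = (1, 4, 2, 3, 4) satisfies everything: constraint 2: c + d = 5; constraint 4: a + e = 5, and the others follow.

Satisfiable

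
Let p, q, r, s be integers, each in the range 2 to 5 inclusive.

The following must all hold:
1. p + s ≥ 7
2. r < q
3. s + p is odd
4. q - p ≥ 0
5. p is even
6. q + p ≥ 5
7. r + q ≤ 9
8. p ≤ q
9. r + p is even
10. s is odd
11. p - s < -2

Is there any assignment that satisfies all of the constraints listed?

Satisfiable

Take p = 2, q = 5, r = 2, s = 5. Then constraint 1: p + s = 7; constraint 4: q - p = 3, and every other listed constraint is also met.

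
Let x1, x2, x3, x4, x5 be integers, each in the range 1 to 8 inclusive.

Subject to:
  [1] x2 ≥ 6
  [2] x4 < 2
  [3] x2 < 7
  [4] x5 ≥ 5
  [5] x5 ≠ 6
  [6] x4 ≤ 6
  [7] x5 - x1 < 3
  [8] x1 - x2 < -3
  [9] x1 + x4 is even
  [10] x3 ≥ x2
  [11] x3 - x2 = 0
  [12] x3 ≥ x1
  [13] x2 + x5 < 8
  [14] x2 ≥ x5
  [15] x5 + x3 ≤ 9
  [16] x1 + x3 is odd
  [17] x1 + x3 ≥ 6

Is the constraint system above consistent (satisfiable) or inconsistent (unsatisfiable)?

Unsatisfiable

From constraint 4: x5 ≥ 5. From constraints 1 and 10: x3 ≥ x2 ≥ 6. Hence x5 + x3 ≥ 11. But constraint 15 requires x5 + x3 ≤ 9, and 9 < 11. Contradiction.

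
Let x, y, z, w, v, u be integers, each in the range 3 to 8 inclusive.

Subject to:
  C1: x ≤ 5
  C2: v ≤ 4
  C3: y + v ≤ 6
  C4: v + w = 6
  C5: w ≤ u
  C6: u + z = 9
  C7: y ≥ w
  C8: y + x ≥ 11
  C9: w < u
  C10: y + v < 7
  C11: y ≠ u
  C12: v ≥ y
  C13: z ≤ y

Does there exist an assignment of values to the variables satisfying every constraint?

From constraints 2 and 12: y ≤ v ≤ 4. From constraint 1: x ≤ 5. Hence y + x ≤ 9. But constraint 8 requires y + x ≥ 11, and 11 > 9. Contradiction.

Unsatisfiable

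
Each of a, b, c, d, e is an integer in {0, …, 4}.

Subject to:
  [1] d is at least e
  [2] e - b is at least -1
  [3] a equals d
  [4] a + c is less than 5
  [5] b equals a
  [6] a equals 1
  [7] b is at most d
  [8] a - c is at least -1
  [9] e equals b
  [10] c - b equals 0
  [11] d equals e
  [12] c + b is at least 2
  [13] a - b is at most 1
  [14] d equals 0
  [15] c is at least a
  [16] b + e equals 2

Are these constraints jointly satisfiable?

Constraint 14 fixes d = 0 and constraint 6 fixes a = 1. Constraints 5, 9, and 11 give d = e = b = a, so d = a. But 0 ≠ 1 — contradiction.

Unsatisfiable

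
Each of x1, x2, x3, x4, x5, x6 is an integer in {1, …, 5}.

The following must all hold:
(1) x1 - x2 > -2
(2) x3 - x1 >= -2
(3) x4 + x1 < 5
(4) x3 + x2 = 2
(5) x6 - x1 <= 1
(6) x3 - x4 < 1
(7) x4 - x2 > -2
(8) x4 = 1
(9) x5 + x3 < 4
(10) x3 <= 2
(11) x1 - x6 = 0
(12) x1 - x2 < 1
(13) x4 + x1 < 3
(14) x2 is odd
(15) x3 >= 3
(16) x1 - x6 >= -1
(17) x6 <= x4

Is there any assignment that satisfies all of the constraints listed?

Unsatisfiable

From constraint 15: x3 ≥ 3. From constraint 10: x3 ≤ 2. But 2 < 3, so no value of x3 works.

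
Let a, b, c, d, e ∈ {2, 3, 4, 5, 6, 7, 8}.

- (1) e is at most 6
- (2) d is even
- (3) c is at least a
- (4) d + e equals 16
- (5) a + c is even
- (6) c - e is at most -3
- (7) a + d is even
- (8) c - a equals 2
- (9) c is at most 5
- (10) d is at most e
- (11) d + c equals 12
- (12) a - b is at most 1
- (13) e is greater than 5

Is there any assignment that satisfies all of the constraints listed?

From constraints 1 and 10: d ≤ e ≤ 6. From constraint 9: c ≤ 5. Hence d + c ≤ 11. But constraint 11 requires d + c = 12, and 12 > 11. Contradiction.

Unsatisfiable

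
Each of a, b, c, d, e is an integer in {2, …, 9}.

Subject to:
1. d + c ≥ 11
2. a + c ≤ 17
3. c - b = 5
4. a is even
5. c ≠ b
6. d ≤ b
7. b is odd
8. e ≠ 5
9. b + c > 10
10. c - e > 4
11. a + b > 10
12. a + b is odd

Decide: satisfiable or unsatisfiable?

Try a = 8, b = 3, c = 8, d = 3, e = 3.
Check constraint 1: d + c = 11; constraint 2: a + c = 16; constraint 3: c - b = 5. The remaining constraints are straightforward to verify.

Satisfiable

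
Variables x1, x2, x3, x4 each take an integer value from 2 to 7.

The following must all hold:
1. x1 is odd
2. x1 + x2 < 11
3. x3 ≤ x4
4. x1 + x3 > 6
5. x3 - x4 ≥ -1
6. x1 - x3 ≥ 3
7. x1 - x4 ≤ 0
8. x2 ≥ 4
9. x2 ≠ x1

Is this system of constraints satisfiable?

Unsatisfiable

Constraints 5, 6, and 7 give x1 − x3 ≥ 3, x3 − x4 ≥ -1, x4 − x1 ≥ 0.
Adding all 3 inequalities: the left sides telescope to 0, and the right sides sum to 3 + (-1) + 0 = 2. So 0 ≥ 2, which is false.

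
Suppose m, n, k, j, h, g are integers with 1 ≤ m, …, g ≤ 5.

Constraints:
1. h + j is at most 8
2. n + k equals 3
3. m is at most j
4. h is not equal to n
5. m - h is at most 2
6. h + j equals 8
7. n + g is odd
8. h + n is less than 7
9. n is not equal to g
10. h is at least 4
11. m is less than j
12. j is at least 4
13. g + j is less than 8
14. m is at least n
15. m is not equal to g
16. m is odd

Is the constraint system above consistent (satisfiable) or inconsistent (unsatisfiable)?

Satisfiable

Take m = 3, n = 1, k = 2, j = 4, h = 4, g = 2. Then constraint 1: h + j = 8; constraint 2: n + k = 3, and every other listed constraint is also met.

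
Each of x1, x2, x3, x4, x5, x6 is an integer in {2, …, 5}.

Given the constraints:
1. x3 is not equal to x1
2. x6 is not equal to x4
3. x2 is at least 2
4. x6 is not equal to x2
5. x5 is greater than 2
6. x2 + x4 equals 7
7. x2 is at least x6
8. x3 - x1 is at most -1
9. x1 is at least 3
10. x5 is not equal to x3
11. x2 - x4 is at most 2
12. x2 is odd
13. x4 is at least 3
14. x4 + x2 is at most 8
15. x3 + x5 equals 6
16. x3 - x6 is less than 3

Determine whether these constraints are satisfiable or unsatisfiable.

Satisfiable

Try x1 = 4, x2 = 3, x3 = 2, x4 = 4, x5 = 4, x6 = 2.
Check constraint 6: x2 + x4 = 7; constraint 8: x3 - x1 = -2. The remaining constraints are straightforward to verify.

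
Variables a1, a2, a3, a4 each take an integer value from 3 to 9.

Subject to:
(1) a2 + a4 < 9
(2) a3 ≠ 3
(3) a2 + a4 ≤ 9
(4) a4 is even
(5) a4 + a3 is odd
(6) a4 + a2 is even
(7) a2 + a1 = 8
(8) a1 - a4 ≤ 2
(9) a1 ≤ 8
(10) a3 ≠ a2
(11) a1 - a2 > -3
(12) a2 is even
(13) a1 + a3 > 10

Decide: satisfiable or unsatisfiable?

Try a1 = 4, a2 = 4, a3 = 7, a4 = 4.
Check constraint 1: a2 + a4 = 8; constraint 3: a2 + a4 = 8. The remaining constraints are straightforward to verify.

Satisfiable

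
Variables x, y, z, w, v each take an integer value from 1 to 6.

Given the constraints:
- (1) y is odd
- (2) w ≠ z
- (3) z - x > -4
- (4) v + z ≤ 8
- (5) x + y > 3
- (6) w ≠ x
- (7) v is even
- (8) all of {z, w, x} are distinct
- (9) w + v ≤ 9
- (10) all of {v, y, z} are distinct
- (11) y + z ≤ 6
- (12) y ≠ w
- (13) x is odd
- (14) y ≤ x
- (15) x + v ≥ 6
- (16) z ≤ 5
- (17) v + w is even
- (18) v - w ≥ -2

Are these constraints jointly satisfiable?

Satisfiable

One satisfying assignment is x = 3, y = 3, z = 1, w = 4, v = 4.
For the less obvious constraints — constraint 3: z - x = -2; constraint 4: v + z = 5 — and the others hold by inspection.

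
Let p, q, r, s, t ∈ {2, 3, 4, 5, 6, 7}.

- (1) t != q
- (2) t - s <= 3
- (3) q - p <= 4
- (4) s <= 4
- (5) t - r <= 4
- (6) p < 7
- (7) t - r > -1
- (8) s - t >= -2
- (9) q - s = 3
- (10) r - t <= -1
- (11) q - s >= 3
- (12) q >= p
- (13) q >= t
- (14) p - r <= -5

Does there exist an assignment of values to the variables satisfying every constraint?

Unsatisfiable

Constraints 2, 3, 10, 11, and 14 give p − q ≥ -4, q − s ≥ 3, s − t ≥ -3, t − r ≥ 1, r − p ≥ 5.
Adding all 5 inequalities: the left sides telescope to 0, and the right sides sum to (-4) + 3 + (-3) + 1 + 5 = 2. So 0 ≥ 2, which is false.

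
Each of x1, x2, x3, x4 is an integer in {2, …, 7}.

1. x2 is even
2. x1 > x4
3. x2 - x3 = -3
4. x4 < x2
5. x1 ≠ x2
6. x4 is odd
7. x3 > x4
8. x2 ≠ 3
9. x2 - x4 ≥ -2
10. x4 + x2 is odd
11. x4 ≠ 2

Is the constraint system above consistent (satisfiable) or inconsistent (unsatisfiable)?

Satisfiable

Try x1 = 6, x2 = 4, x3 = 7, x4 = 3.
Check constraint 1: x2 = 4 is even; constraint 3: x2 - x3 = -3; constraint 9: x2 - x4 = 1. The remaining constraints are straightforward to verify.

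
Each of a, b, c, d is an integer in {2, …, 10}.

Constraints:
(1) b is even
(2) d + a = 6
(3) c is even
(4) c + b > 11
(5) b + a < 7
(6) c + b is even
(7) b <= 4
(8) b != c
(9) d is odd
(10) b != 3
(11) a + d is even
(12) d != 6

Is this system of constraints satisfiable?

One satisfying assignment is a = 3, b = 2, c = 10, d = 3.
For the less obvious constraints — constraint 2: d + a = 6; constraint 4: c + b = 12; constraint 5: b + a = 5 — and the others hold by inspection.

Satisfiable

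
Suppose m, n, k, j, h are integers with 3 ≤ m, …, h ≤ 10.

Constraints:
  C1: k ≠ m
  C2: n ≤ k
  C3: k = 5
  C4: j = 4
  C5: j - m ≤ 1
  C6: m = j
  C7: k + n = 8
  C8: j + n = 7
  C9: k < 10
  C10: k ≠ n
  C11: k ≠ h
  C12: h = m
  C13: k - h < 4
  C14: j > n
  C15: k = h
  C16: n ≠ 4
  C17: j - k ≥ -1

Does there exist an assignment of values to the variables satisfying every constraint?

Constraint 3 fixes k = 5 and constraint 4 fixes j = 4. Constraints 6, 12, and 15 give k = h = m = j, so k = j. But 5 ≠ 4 — contradiction.

Unsatisfiable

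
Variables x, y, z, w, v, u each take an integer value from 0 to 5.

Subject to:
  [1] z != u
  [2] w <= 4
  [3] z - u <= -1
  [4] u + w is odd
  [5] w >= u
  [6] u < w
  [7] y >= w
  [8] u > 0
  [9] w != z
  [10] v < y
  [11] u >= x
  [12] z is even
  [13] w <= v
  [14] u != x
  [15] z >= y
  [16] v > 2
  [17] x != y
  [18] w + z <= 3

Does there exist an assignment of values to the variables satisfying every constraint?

Unsatisfiable

Constraints 3, 6, 10, 13, and 15 give y ≤ z, z < u, u < w, w ≤ v, v < y. Chaining: y ≤ z < u < w ≤ v < y, which forces y < y — impossible.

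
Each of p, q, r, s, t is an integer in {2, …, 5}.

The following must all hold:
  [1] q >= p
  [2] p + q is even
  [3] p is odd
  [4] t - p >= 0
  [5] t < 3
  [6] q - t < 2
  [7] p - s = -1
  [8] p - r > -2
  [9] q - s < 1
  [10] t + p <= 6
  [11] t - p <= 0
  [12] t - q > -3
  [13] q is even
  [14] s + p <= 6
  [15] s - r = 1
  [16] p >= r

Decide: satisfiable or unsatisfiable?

Constraint 3 makes p odd and constraint 13 makes q even, so p + q must be odd. Constraint 2 says p + q is even — contradiction.

Unsatisfiable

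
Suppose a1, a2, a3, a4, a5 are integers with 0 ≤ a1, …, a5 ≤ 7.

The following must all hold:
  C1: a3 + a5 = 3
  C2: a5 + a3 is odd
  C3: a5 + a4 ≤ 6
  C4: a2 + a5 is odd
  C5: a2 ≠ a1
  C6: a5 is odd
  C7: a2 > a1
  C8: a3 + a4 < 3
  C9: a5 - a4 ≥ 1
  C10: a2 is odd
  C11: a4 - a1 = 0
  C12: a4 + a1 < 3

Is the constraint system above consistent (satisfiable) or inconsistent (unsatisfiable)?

Unsatisfiable

Constraint 10 makes a2 odd and constraint 6 makes a5 odd, so a2 + a5 must be even. Constraint 4 says a2 + a5 is odd — contradiction.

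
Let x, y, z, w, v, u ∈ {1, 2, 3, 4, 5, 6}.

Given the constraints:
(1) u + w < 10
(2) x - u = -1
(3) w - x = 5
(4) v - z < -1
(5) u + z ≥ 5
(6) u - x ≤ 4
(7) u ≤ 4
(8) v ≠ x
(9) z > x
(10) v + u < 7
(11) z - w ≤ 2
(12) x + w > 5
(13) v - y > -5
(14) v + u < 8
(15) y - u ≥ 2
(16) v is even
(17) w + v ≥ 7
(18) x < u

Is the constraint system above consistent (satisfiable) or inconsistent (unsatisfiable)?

Satisfiable

The assignment x = 1, y = 6, z = 6, w = 6, v = 4, u = 2 works:
  constraint 1 holds since u + w = 8.
  constraint 2 holds since x - u = -1.
  constraint 3 holds since w - x = 5.
The rest check out directly.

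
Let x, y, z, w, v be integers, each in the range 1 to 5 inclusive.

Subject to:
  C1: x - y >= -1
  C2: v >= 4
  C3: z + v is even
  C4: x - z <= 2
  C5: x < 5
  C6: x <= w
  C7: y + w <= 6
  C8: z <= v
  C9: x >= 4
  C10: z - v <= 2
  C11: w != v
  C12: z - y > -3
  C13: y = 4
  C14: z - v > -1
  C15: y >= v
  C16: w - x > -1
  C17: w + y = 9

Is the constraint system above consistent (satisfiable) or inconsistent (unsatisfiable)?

Unsatisfiable

From constraints 2 and 15: y ≥ v ≥ 4. From constraints 6 and 9: w ≥ x ≥ 4. Hence y + w ≥ 8. But constraint 7 requires y + w ≤ 6, and 6 < 8. Contradiction.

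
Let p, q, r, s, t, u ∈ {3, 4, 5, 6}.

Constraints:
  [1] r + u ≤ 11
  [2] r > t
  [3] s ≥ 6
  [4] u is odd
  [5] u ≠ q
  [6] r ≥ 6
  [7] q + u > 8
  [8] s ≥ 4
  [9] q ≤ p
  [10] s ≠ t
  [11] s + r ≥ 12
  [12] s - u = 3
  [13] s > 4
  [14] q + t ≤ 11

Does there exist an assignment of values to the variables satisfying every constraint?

Satisfiable

Try p = 6, q = 6, r = 6, s = 6, t = 4, u = 3.
Check constraint 1: r + u = 9; constraint 7: q + u = 9; constraint 11: s + r = 12. The remaining constraints are straightforward to verify.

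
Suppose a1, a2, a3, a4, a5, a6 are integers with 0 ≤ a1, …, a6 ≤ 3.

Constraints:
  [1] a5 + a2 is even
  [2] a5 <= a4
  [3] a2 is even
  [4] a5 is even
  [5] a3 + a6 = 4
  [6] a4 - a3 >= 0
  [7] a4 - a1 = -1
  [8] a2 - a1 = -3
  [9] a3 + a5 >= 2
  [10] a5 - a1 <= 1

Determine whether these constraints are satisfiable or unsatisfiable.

Setting (a1, a2, a3, a4, a5, a6) = (3, 0, 2, 2, 2, 2) satisfies everything: constraint 5: a3 + a6 = 4; constraint 6: a4 - a3 = 0, and the others follow.

Satisfiable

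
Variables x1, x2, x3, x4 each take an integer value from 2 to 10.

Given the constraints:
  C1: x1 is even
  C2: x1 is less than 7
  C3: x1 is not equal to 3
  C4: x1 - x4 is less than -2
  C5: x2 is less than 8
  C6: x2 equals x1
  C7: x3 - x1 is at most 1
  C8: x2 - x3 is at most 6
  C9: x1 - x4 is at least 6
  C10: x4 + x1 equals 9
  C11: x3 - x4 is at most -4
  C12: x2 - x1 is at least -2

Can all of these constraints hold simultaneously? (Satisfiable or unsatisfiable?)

Unsatisfiable

Constraints 8, 9, 11, and 12 give x3 − x2 ≥ -6, x2 − x1 ≥ -2, x1 − x4 ≥ 6, x4 − x3 ≥ 4.
Adding all 4 inequalities: the left sides telescope to 0, and the right sides sum to (-6) + (-2) + 6 + 4 = 2. So 0 ≥ 2, which is false.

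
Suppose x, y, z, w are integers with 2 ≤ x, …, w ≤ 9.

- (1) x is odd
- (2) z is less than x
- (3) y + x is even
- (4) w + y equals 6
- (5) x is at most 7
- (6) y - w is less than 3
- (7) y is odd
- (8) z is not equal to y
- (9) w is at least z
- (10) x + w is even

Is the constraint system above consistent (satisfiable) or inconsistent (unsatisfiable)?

Satisfiable

Take x = 3, y = 3, z = 2, w = 3. Then constraint 4: w + y = 6; constraint 6: y - w = 0, and every other listed constraint is also met.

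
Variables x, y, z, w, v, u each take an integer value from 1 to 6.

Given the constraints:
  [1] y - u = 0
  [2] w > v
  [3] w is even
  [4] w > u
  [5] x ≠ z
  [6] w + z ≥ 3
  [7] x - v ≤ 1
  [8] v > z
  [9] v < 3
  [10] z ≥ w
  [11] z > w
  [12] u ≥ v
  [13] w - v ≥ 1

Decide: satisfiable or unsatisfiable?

Constraints 2, 8, and 10 give v < w, w ≤ z, z < v. Chaining: v < w ≤ z < v, which forces v < v — impossible.

Unsatisfiable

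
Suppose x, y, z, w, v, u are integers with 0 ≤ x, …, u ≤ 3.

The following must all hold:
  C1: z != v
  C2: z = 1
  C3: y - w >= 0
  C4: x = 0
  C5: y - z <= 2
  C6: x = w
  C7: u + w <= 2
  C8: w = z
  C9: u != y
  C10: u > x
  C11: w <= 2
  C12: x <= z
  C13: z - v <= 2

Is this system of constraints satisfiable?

Constraint 4 fixes x = 0 and constraint 2 fixes z = 1. Constraints 6 and 8 give x = w = z, so x = z. But 0 ≠ 1 — contradiction.

Unsatisfiable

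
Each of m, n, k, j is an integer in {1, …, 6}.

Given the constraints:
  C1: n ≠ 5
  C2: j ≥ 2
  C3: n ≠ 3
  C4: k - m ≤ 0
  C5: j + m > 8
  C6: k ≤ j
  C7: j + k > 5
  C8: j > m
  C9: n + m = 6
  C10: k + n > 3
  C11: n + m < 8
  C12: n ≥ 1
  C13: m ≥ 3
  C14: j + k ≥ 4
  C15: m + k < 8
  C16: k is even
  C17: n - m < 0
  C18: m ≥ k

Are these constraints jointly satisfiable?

One satisfying assignment is m = 4, n = 2, k = 2, j = 5.
For the less obvious constraints — constraint 4: k - m = -2; constraint 5: j + m = 9; constraint 7: j + k = 7 — and the others hold by inspection.

Satisfiable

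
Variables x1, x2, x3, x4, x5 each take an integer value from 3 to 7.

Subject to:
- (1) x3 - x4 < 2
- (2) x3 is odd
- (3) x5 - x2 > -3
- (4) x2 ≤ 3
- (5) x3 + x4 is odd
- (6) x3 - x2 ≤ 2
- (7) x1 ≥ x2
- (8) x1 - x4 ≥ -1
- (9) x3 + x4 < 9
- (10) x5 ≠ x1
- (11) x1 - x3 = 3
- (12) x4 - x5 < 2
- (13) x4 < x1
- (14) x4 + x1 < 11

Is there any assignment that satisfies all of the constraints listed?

The assignment x1 = 6, x2 = 3, x3 = 3, x4 = 4, x5 = 3 works:
  constraint 1 holds since x3 - x4 = -1.
  constraint 3 holds since x5 - x2 = 0.
The rest check out directly.

Satisfiable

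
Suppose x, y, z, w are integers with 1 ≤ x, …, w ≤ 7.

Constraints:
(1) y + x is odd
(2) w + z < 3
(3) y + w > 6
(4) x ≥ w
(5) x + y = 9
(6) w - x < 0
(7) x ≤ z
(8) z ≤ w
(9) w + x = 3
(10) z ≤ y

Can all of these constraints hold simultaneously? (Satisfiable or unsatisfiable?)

Constraints 6, 7, and 8 give z ≤ w, w < x, x ≤ z. Chaining: z ≤ w < x ≤ z, which forces z < z — impossible.

Unsatisfiable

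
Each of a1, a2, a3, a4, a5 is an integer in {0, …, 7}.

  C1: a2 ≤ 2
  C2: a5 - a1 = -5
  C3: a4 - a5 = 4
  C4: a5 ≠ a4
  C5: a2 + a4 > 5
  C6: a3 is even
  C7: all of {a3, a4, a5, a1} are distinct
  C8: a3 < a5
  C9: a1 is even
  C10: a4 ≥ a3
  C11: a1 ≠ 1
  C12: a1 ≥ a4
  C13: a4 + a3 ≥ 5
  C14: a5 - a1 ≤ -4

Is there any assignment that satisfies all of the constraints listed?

Setting (a1, a2, a3, a4, a5) = (6, 1, 0, 5, 1) satisfies everything: constraint 2: a5 - a1 = -5; constraint 3: a4 - a5 = 4; constraint 5: a2 + a4 = 6, and the others follow.

Satisfiable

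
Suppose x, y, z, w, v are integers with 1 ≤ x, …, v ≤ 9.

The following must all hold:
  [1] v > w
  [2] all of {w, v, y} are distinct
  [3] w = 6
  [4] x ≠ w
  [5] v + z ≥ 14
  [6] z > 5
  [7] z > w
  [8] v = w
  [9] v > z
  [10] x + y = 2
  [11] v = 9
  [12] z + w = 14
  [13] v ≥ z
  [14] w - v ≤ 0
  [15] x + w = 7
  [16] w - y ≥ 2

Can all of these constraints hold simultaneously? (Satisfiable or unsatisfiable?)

Unsatisfiable

Constraint 11 fixes v = 9 and constraint 3 fixes w = 6, but constraint 8 requires v = w. Since 9 ≠ 6, contradiction.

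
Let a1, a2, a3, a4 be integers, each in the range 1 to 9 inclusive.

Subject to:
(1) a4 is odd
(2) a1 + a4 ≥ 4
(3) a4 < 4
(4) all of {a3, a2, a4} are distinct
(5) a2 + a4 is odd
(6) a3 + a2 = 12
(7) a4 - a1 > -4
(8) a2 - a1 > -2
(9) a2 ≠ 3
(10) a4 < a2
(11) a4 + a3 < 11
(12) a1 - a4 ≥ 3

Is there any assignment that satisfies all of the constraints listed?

Satisfiable

One satisfying assignment is a1 = 4, a2 = 4, a3 = 8, a4 = 1.
For the less obvious constraints — constraint 2: a1 + a4 = 5; constraint 6: a3 + a2 = 12 — and the others hold by inspection.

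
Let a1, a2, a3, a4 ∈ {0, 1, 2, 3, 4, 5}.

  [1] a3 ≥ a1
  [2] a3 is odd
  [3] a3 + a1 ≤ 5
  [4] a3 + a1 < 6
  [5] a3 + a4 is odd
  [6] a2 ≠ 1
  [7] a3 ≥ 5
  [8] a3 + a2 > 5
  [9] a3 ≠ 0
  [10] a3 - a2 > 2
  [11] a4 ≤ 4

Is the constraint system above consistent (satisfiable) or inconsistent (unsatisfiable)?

The assignment a1 = 0, a2 = 2, a3 = 5, a4 = 0 works:
  constraint 3 holds since a3 + a1 = 5.
  constraint 4 holds since a3 + a1 = 5.
The rest check out directly.

Satisfiable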